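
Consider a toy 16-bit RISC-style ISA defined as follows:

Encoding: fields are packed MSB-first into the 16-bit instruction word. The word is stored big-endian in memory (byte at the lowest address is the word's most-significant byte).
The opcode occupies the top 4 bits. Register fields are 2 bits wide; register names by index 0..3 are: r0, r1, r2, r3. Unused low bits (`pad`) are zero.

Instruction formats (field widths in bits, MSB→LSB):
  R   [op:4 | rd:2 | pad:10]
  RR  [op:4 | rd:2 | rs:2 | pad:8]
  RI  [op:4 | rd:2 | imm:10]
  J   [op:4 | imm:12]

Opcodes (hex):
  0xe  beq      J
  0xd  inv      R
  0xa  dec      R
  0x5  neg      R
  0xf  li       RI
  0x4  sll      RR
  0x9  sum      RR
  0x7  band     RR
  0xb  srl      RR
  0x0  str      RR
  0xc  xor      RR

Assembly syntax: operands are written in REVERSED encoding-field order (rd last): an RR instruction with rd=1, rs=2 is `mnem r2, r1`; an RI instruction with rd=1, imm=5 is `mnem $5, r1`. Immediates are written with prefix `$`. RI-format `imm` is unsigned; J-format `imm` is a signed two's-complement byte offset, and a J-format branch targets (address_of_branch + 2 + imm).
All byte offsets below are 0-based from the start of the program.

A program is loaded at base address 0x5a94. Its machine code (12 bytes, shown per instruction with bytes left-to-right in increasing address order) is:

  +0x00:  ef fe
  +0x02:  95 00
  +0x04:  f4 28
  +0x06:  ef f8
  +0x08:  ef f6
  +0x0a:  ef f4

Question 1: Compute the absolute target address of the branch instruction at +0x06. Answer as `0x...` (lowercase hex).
0x5a94

+0x06: ef f8 ⇒ word 0xeff8 (big)
  opcode bits[15:12]=0xe: beq/J
  [11:0] imm=4088 (s12→-8) = $-8
  target = base 0x5a94 + off 0x06 + 2 + imm -8 = 0x5a94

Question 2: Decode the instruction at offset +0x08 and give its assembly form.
+0x08: ef f6 ⇒ word 0xeff6 (big)
  top 4b → 0xe → beq [J]
  imm: (w>>0)&0xfff=0xff6 (s12→-10) → $-10

beq $-10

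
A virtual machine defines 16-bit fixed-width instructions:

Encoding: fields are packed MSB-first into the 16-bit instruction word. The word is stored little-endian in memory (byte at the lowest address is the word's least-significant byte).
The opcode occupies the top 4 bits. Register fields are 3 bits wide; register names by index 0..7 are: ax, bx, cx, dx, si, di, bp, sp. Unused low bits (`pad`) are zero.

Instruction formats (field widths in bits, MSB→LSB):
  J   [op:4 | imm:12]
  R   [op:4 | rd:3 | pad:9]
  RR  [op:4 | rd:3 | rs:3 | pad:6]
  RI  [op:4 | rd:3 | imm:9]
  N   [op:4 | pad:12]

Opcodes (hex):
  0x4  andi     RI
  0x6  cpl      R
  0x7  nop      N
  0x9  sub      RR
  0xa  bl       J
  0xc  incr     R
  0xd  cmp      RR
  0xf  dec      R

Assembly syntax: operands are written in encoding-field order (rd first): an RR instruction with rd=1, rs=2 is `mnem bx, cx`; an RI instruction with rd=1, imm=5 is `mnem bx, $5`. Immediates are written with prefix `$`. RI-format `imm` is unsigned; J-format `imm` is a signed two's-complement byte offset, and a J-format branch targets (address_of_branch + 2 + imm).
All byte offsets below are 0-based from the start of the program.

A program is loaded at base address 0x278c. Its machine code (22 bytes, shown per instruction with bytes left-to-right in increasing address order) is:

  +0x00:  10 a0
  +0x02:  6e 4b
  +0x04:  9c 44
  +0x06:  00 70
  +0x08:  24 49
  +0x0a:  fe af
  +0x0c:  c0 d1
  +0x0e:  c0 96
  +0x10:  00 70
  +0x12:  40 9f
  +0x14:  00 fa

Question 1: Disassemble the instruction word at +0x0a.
off 0x0a: read fe af as little → 0xaffe
  top 4b → 0xa → bl [J]
  [11:0] imm=4094 (s12→-2) = $-2

bl $-2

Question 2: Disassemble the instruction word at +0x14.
[14] 00 fa → 0xfa00
  opcode bits[15:12]=0xf: dec/R
  rd@[11:9]=0x5 ⇒ di

dec di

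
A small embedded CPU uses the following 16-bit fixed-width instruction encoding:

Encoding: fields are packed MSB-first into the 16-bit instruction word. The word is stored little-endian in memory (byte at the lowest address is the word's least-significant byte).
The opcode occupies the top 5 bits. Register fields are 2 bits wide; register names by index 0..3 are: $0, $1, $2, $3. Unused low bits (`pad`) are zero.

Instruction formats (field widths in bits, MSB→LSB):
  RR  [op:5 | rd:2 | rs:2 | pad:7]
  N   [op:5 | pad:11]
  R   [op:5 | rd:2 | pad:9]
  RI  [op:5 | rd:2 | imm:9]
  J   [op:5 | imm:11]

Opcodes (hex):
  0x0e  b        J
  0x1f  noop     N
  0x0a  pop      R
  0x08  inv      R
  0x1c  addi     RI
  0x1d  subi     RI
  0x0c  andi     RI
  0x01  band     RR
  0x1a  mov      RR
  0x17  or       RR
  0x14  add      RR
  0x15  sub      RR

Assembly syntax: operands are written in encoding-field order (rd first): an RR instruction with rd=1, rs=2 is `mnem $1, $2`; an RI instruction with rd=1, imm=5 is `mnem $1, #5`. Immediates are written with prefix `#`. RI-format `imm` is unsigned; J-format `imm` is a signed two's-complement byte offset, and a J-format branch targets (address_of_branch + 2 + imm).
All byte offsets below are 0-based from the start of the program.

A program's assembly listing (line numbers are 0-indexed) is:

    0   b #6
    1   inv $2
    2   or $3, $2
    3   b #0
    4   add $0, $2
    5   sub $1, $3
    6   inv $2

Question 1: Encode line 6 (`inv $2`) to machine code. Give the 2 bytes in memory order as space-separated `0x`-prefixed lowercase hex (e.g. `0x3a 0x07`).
L6: inv op=0x8:5|rd=2:2|pad=0:9 ⇒ 0x4400 ⇒ little 00 44

0x00 0x44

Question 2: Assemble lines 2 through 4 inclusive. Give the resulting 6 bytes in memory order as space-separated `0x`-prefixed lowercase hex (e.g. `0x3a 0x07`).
line 2 (or): pack op=0x17:5|rd=3:2|rs=2:2|pad=0:7 = 0xbf00; little→ 00 bf
line 3 (b): pack op=0xe:5|imm=0:11 = 0x7000; little→ 00 70
line 4 (add): pack op=0x14:5|rd=0:2|rs=2:2|pad=0:7 = 0xa100; little→ 00 a1

0x00 0xbf 0x00 0x70 0x00 0xa1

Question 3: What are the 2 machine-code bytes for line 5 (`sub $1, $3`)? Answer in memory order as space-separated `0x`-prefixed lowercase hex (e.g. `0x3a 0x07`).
0x80 0xab

5. sub fields op=0x15:5|rd=1:2|rs=3:2|pad=0:7 → word ab80h → 80 ab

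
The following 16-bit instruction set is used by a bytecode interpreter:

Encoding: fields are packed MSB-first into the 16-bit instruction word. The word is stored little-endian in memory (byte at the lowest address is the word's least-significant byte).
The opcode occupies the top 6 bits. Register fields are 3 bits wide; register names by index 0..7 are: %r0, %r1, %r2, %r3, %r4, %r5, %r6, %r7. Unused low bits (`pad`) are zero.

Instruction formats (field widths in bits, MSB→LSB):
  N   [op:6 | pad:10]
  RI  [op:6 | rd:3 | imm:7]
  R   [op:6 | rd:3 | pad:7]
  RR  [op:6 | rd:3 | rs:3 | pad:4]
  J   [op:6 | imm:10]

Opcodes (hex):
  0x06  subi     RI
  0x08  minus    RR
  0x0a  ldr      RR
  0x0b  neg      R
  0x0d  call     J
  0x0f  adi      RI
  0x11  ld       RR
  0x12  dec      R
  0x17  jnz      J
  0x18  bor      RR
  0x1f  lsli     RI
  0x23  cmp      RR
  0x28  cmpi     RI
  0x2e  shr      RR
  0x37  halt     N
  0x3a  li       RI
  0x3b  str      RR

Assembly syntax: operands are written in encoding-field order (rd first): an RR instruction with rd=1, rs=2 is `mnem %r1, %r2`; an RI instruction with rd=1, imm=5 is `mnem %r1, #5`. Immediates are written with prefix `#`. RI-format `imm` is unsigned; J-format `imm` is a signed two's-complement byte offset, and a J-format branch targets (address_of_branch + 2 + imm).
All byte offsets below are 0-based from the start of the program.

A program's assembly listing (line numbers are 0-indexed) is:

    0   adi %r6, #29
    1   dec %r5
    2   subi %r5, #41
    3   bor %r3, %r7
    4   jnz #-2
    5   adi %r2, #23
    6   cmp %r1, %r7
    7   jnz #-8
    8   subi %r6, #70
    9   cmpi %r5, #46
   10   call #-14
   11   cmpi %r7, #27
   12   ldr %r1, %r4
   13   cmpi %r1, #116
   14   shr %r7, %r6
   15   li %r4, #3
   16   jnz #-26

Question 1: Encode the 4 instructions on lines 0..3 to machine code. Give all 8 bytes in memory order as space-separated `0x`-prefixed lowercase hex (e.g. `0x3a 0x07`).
0x1d 0x3f 0x80 0x4a 0xa9 0x1a 0xf0 0x61

line 0 (adi): pack op=0xf:6|rd=6:3|imm=29:7 = 0x3f1d; little→ 1d 3f
line 1 (dec): pack op=0x12:6|rd=5:3|pad=0:7 = 0x4a80; little→ 80 4a
line 2 (subi): pack op=0x6:6|rd=5:3|imm=41:7 = 0x1aa9; little→ a9 1a
line 3 (bor): pack op=0x18:6|rd=3:3|rs=7:3|pad=0:4 = 0x61f0; little→ f0 61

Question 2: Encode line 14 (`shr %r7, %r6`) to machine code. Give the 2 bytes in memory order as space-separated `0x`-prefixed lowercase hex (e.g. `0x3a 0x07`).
0xe0 0xbb

14. shr fields op=0x2e:6|rd=7:3|rs=6:3|pad=0:4 → word bbe0h → e0 bb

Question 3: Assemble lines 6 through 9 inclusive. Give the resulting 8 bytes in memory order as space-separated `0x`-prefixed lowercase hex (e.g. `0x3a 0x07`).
6. cmp fields op=0x23:6|rd=1:3|rs=7:3|pad=0:4 → word 8cf0h → f0 8c
7. jnz fields op=0x17:6|imm=-8:10 → word 5ff8h → f8 5f
8. subi fields op=0x6:6|rd=6:3|imm=70:7 → word 1b46h → 46 1b
9. cmpi fields op=0x28:6|rd=5:3|imm=46:7 → word a2aeh → ae a2

0xf0 0x8c 0xf8 0x5f 0x46 0x1b 0xae 0xa2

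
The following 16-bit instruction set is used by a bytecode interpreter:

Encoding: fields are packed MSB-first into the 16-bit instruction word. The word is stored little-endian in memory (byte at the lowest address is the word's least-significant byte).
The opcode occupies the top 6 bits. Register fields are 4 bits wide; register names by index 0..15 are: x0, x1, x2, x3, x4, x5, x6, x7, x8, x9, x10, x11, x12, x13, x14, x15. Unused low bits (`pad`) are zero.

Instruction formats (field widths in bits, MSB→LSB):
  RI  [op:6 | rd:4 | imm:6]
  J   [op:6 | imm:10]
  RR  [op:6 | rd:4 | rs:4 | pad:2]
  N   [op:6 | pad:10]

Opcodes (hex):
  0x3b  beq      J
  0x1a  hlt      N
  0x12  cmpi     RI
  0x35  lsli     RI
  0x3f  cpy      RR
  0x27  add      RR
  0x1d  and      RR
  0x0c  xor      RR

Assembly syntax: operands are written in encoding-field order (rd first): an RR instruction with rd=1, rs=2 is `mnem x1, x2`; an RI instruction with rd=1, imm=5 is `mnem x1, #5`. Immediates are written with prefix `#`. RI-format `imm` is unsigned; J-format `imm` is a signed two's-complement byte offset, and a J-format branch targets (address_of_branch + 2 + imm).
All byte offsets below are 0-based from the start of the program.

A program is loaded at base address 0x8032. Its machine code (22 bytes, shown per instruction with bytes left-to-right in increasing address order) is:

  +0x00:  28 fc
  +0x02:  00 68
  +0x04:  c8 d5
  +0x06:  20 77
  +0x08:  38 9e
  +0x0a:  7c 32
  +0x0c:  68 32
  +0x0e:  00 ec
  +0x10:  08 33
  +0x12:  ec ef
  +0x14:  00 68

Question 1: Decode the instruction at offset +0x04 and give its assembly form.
lsli x7, #8

off 0x04: read c8 d5 as little → 0xd5c8
  op=0xd5c8>>10=0x35 ⇒ lsli (RI)
  [9:6] rd=7 = x7
  [5:0] imm=8 = #8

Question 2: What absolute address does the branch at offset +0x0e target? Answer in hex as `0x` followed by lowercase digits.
0x8042

@+0e  little-endian(00 ec) = 0xec00
  opcode bits[15:10]=0x3b: beq/J
  imm: (w>>0)&0x3ff=0x0 → #0
  target = base 0x8032 + off 0x0e + 2 + imm 0 = 0x8042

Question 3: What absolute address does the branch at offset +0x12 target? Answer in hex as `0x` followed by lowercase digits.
[12] ec ef → 0xefec
  opcode bits[15:10]=0x3b: beq/J
  imm: (w>>0)&0x3ff=0x3ec (s10→-20) → #-20
  target = base 0x8032 + off 0x12 + 2 + imm -20 = 0x8032

0x8032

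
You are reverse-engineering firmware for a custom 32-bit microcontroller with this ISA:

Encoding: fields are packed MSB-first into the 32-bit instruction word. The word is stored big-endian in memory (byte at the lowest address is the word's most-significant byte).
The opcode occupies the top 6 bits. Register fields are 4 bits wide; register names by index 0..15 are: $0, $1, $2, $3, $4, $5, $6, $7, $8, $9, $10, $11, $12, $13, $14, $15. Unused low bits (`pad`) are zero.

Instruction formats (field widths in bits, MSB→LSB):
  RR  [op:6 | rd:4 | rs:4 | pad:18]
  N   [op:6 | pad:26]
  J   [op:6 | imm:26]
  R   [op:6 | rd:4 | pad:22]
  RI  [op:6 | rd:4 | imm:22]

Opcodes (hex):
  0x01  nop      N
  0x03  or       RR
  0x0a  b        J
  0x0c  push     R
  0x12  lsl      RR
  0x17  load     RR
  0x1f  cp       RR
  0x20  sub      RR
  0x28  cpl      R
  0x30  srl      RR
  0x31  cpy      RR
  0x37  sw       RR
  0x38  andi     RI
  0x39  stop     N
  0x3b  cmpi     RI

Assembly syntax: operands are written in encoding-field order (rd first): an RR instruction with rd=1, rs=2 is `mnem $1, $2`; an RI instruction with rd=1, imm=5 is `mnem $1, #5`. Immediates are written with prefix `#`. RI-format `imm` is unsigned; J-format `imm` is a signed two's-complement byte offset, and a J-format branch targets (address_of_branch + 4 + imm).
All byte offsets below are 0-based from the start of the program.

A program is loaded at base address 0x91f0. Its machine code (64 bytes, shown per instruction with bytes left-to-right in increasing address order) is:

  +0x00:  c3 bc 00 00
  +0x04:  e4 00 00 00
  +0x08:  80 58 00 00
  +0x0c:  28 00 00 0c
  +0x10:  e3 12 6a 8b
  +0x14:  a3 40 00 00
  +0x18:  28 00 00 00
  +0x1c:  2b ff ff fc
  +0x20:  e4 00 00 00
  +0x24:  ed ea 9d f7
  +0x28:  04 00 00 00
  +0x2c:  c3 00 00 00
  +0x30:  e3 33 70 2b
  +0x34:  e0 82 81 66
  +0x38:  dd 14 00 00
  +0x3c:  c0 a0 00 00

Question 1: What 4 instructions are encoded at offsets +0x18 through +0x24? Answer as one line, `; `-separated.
b #0; b #-4; stop; cmpi $7, #2792951

+0x18: 28 00 00 00 ⇒ word 0x28000000 (big)
  opcode bits[31:26]=0xa: b/J
  imm: (w>>0)&0x3ffffff=0x0 → #0
+0x1c: 2b ff ff fc ⇒ word 0x2bfffffc (big)
  opcode bits[31:26]=0xa: b/J
  imm: (w>>0)&0x3ffffff=0x3fffffc (s26→-4) → #-4
+0x20: e4 00 00 00 ⇒ word 0xe4000000 (big)
  opcode bits[31:26]=0x39: stop/N
+0x24: ed ea 9d f7 ⇒ word 0xedea9df7 (big)
  opcode bits[31:26]=0x3b: cmpi/RI
  rd: (w>>22)&0xf=0x7 → $7
  imm: (w>>0)&0x3fffff=0x2a9df7 → #2792951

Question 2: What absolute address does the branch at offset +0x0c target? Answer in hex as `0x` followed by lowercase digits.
0x920c

@+0c  big-endian(28 00 00 0c) = 0x2800000c
  op=0x2800000c>>26=0xa ⇒ b (J)
  imm@[25:0]=0xc ⇒ #12
  target = base 0x91f0 + off 0x0c + 4 + imm 12 = 0x920c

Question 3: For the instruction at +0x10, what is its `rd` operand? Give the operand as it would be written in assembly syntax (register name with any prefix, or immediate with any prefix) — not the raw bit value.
$12

[10] e3 12 6a 8b → 0xe3126a8b
  opcode bits[31:26]=0x38: andi/RI
  rd@[25:22]=0xc ⇒ $12
  imm@[21:0]=0x126a8b ⇒ #1206923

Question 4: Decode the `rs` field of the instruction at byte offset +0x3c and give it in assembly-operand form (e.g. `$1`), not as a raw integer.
off 0x3c: read c0 a0 00 00 as big → 0xc0a00000
  opcode bits[31:26]=0x30: srl/RR
  rd@[25:22]=0x2 ⇒ $2
  rs@[21:18]=0x8 ⇒ $8

$8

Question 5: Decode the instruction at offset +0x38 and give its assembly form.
off 0x38: read dd 14 00 00 as big → 0xdd140000
  opcode bits[31:26]=0x37: sw/RR
  rd: (w>>22)&0xf=0x4 → $4
  rs: (w>>18)&0xf=0x5 → $5

sw $4, $5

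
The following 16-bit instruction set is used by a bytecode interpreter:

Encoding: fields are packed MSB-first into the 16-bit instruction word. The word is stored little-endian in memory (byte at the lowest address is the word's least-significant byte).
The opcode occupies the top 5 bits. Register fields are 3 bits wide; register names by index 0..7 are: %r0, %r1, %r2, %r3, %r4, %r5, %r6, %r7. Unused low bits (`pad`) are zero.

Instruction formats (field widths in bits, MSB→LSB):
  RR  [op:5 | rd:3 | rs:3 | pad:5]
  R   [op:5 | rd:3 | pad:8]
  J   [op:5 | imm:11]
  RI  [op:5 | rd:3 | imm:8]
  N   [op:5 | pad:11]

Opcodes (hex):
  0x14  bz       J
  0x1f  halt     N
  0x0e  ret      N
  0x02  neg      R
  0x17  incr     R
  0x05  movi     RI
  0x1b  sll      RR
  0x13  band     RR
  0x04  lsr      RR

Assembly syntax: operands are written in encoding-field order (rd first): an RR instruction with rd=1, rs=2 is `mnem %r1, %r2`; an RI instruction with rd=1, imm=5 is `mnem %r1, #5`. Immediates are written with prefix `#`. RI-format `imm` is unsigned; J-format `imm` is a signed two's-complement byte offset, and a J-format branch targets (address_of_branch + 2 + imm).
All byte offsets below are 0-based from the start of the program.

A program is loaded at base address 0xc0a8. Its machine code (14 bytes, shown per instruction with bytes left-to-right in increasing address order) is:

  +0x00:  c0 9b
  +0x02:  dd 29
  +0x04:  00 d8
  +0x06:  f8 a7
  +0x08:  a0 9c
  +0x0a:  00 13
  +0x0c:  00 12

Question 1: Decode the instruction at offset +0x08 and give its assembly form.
[08] a0 9c → 0x9ca0
  opcode bits[15:11]=0x13: band/RR
  [10:8] rd=4 = %r4
  [7:5] rs=5 = %r5

band %r4, %r5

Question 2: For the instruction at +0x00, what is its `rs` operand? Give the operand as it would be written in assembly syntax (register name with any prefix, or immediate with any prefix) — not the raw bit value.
+0x00: c0 9b ⇒ word 0x9bc0 (little)
  op=0x9bc0>>11=0x13 ⇒ band (RR)
  rd@[10:8]=0x3 ⇒ %r3
  rs@[7:5]=0x6 ⇒ %r6

%r6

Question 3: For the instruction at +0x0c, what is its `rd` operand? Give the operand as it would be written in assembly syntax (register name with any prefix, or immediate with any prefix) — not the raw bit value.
[0c] 00 12 → 0x1200
  opcode bits[15:11]=0x2: neg/R
  [10:8] rd=2 = %r2

%r2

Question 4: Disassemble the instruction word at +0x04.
off 0x04: read 00 d8 as little → 0xd800
  opcode bits[15:11]=0x1b: sll/RR
  [10:8] rd=0 = %r0
  [7:5] rs=0 = %r0

sll %r0, %r0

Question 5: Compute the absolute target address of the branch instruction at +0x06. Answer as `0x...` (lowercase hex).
0xc0a8

[06] f8 a7 → 0xa7f8
  opcode bits[15:11]=0x14: bz/J
  imm@[10:0]=0x7f8 (s11→-8) ⇒ #-8
  target = base 0xc0a8 + off 0x06 + 2 + imm -8 = 0xc0a8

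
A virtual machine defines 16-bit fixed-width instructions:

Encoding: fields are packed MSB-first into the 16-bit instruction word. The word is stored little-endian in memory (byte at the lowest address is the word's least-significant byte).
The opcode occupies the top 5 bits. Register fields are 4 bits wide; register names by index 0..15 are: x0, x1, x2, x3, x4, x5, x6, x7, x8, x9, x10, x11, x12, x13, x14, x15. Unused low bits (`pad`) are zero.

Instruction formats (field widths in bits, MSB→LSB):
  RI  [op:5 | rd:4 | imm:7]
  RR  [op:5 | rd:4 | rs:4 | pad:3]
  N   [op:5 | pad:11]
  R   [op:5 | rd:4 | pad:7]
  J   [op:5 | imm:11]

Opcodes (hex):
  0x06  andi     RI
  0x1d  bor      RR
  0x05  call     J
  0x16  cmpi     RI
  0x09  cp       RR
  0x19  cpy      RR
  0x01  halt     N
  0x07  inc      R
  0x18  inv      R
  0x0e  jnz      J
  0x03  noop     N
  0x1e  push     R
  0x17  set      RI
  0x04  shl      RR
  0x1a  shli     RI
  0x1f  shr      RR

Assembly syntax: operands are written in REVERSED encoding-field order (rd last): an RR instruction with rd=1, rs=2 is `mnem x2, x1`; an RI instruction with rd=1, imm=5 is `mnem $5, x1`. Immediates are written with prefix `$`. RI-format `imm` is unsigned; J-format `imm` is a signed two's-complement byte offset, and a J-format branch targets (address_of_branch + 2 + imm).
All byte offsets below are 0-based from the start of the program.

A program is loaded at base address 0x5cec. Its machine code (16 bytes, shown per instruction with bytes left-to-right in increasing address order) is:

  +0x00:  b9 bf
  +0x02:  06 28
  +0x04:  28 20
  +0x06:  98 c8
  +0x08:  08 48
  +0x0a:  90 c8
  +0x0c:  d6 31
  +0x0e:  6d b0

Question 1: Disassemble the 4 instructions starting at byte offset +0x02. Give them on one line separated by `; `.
call $6; shl x5, x0; cpy x3, x1; cp x1, x0

[02] 06 28 → 0x2806
  top 5b → 0x5 → call [J]
  imm: (w>>0)&0x7ff=0x6 → $6
[04] 28 20 → 0x2028
  top 5b → 0x4 → shl [RR]
  rd: (w>>7)&0xf=0x0 → x0
  rs: (w>>3)&0xf=0x5 → x5
[06] 98 c8 → 0xc898
  top 5b → 0x19 → cpy [RR]
  rd: (w>>7)&0xf=0x1 → x1
  rs: (w>>3)&0xf=0x3 → x3
[08] 08 48 → 0x4808
  top 5b → 0x9 → cp [RR]
  rd: (w>>7)&0xf=0x0 → x0
  rs: (w>>3)&0xf=0x1 → x1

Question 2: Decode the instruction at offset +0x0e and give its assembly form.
off 0x0e: read 6d b0 as little → 0xb06d
  top 5b → 0x16 → cmpi [RI]
  rd: (w>>7)&0xf=0x0 → x0
  imm: (w>>0)&0x7f=0x6d → $109

cmpi $109, x0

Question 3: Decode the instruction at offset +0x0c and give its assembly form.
andi $86, x3

+0x0c: d6 31 ⇒ word 0x31d6 (little)
  op=0x31d6>>11=0x6 ⇒ andi (RI)
  [10:7] rd=3 = x3
  [6:0] imm=86 = $86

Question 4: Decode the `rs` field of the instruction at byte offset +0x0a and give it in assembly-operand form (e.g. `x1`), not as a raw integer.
@+0a  little-endian(90 c8) = 0xc890
  op=0xc890>>11=0x19 ⇒ cpy (RR)
  rd@[10:7]=0x1 ⇒ x1
  rs@[6:3]=0x2 ⇒ x2

x2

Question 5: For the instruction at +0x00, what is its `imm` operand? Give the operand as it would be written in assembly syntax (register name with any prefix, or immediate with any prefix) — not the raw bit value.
$57

[00] b9 bf → 0xbfb9
  top 5b → 0x17 → set [RI]
  rd: (w>>7)&0xf=0xf → x15
  imm: (w>>0)&0x7f=0x39 → $57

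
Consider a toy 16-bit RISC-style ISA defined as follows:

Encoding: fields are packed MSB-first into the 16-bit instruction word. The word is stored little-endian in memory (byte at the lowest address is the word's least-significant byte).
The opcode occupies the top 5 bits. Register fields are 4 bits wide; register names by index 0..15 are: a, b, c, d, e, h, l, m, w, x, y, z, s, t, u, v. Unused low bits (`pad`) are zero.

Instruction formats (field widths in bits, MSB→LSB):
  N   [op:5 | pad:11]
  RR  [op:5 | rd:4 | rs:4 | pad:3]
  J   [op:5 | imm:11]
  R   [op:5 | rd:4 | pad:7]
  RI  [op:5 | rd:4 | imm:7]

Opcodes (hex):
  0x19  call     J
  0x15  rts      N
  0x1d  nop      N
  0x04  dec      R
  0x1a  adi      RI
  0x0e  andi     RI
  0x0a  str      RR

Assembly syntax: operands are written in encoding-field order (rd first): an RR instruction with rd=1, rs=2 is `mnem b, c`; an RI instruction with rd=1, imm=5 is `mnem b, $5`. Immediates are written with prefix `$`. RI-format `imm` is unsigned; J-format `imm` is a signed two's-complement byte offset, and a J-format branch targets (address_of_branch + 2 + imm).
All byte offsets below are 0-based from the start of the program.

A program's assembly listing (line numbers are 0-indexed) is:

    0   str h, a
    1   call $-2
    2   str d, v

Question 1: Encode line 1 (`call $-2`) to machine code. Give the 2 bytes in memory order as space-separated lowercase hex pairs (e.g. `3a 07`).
fe cf

L1: call op=0x19:5|imm=-2:11 ⇒ 0xcffe ⇒ little fe cf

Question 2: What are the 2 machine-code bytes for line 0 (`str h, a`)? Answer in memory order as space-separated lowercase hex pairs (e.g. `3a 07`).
line 0 (str): pack op=0xa:5|rd=5:4|rs=0:4|pad=0:3 = 0x5280; little→ 80 52

80 52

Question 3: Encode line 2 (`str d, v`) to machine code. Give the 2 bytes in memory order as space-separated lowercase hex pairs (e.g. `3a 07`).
L2: str op=0xa:5|rd=3:4|rs=15:4|pad=0:3 ⇒ 0x51f8 ⇒ little f8 51

f8 51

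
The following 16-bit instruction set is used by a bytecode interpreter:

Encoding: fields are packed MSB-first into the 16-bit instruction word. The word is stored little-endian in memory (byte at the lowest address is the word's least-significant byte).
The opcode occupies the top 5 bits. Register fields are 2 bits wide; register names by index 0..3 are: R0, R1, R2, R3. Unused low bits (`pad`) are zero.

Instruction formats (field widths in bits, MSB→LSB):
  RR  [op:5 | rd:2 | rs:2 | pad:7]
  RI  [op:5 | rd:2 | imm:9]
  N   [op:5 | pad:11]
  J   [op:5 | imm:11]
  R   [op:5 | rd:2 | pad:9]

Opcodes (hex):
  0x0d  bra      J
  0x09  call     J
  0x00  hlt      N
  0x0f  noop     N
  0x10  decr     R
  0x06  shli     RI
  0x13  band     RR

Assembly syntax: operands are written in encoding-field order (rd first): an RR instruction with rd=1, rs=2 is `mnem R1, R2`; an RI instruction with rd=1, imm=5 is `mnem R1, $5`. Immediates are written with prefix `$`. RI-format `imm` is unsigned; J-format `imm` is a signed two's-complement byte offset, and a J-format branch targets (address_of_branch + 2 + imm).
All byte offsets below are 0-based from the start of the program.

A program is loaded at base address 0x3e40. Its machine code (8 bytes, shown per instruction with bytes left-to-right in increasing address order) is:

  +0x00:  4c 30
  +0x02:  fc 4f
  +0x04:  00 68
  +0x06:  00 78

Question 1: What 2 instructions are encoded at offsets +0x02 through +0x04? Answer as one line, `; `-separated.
call $-4; bra $0

off 0x02: read fc 4f as little → 0x4ffc
  top 5b → 0x9 → call [J]
  imm@[10:0]=0x7fc (s11→-4) ⇒ $-4
off 0x04: read 00 68 as little → 0x6800
  top 5b → 0xd → bra [J]
  imm@[10:0]=0x0 ⇒ $0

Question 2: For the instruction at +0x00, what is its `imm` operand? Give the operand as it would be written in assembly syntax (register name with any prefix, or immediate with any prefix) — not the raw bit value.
$76

+0x00: 4c 30 ⇒ word 0x304c (little)
  op=0x304c>>11=0x6 ⇒ shli (RI)
  [10:9] rd=0 = R0
  [8:0] imm=76 = $76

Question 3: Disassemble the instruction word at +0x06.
noop

+0x06: 00 78 ⇒ word 0x7800 (little)
  top 5b → 0xf → noop [N]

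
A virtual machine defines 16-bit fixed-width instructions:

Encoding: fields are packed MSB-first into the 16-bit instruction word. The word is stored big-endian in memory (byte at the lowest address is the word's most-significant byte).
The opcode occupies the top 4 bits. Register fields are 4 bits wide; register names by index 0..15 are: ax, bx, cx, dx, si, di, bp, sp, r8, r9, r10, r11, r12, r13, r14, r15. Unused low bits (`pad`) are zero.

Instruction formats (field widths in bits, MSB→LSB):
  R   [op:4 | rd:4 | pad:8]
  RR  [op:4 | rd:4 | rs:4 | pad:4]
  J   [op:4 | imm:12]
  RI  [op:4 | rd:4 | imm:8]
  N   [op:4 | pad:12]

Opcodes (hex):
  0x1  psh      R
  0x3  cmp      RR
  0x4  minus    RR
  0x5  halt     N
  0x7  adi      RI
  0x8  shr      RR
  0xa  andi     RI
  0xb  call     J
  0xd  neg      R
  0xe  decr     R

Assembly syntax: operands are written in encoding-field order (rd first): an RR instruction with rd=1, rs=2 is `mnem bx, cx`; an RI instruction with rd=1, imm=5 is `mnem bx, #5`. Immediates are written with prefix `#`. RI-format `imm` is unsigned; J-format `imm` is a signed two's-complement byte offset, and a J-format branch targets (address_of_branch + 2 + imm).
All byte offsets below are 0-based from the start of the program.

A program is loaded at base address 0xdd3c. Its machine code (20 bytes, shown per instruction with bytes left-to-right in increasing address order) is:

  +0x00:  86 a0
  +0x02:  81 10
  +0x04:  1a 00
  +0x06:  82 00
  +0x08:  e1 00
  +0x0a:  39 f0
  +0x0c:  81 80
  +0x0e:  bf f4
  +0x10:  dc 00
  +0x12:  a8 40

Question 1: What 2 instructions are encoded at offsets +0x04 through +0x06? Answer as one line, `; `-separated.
psh r10; shr cx, ax

+0x04: 1a 00 ⇒ word 0x1a00 (big)
  top 4b → 0x1 → psh [R]
  [11:8] rd=10 = r10
+0x06: 82 00 ⇒ word 0x8200 (big)
  top 4b → 0x8 → shr [RR]
  [11:8] rd=2 = cx
  [7:4] rs=0 = ax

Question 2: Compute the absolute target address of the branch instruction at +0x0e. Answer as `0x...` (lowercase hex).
0xdd40

off 0x0e: read bf f4 as big → 0xbff4
  op=0xbff4>>12=0xb ⇒ call (J)
  imm@[11:0]=0xff4 (s12→-12) ⇒ #-12
  target = base 0xdd3c + off 0x0e + 2 + imm -12 = 0xdd40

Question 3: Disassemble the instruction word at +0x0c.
shr bx, r8

[0c] 81 80 → 0x8180
  top 4b → 0x8 → shr [RR]
  rd: (w>>8)&0xf=0x1 → bx
  rs: (w>>4)&0xf=0x8 → r8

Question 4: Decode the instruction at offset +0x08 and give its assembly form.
decr bx

+0x08: e1 00 ⇒ word 0xe100 (big)
  op=0xe100>>12=0xe ⇒ decr (R)
  [11:8] rd=1 = bx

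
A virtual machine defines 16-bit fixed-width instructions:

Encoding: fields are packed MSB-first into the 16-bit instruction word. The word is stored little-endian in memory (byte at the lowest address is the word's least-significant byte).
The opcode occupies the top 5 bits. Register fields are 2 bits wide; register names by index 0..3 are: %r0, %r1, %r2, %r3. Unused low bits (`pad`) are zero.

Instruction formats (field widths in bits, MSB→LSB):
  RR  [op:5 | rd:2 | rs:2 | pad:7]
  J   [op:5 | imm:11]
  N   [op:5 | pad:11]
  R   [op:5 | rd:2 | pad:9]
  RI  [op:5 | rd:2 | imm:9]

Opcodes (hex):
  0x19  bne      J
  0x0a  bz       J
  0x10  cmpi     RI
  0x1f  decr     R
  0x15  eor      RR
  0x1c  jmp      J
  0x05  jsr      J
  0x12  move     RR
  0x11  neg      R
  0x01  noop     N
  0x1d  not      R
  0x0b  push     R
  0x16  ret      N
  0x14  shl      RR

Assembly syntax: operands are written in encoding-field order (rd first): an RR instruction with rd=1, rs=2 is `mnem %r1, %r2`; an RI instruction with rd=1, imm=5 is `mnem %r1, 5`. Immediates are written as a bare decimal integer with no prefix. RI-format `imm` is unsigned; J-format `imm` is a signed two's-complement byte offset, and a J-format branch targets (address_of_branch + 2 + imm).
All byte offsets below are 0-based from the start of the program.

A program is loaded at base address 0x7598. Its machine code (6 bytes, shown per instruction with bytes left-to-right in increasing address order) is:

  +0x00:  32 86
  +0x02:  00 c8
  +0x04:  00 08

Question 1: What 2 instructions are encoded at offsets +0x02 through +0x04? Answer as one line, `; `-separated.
bne 0; noop

off 0x02: read 00 c8 as little → 0xc800
  op=0xc800>>11=0x19 ⇒ bne (J)
  imm: (w>>0)&0x7ff=0x0 → 0
off 0x04: read 00 08 as little → 0x0800
  op=0x0800>>11=0x1 ⇒ noop (N)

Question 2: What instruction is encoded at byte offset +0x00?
cmpi %r3, 50

@+00  little-endian(32 86) = 0x8632
  opcode bits[15:11]=0x10: cmpi/RI
  [10:9] rd=3 = %r3
  [8:0] imm=50 = 50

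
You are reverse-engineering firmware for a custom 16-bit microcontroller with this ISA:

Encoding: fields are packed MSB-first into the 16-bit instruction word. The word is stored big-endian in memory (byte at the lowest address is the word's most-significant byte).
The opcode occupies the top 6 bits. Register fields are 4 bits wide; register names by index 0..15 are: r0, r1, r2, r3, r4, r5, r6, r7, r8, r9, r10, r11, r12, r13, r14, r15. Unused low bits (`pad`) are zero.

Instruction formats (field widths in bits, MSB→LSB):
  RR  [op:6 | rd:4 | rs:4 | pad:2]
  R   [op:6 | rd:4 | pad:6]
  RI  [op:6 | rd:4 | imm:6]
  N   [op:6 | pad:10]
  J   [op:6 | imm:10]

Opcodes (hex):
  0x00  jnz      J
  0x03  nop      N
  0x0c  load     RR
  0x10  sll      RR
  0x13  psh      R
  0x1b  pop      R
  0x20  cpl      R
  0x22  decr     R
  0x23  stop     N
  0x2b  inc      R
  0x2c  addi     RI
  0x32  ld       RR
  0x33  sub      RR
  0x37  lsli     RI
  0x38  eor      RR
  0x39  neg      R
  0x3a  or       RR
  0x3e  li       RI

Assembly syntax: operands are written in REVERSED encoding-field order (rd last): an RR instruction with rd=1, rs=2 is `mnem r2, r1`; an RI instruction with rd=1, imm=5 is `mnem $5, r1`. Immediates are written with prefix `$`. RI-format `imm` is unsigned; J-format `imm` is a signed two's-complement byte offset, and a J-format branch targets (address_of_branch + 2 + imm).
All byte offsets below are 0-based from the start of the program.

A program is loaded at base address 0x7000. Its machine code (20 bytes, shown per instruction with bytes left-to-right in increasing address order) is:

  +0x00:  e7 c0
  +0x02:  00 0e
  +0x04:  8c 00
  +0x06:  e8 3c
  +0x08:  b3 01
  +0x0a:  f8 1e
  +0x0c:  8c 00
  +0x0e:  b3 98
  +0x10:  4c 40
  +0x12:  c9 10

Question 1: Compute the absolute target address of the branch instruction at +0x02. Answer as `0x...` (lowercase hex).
0x7012

[02] 00 0e → 0x000e
  opcode bits[15:10]=0x0: jnz/J
  [9:0] imm=14 = $14
  target = base 0x7000 + off 0x02 + 2 + imm 14 = 0x7012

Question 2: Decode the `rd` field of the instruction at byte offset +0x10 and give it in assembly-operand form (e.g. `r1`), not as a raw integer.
@+10  big-endian(4c 40) = 0x4c40
  top 6b → 0x13 → psh [R]
  rd@[9:6]=0x1 ⇒ r1

r1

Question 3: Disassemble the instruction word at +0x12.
[12] c9 10 → 0xc910
  opcode bits[15:10]=0x32: ld/RR
  [9:6] rd=4 = r4
  [5:2] rs=4 = r4

ld r4, r4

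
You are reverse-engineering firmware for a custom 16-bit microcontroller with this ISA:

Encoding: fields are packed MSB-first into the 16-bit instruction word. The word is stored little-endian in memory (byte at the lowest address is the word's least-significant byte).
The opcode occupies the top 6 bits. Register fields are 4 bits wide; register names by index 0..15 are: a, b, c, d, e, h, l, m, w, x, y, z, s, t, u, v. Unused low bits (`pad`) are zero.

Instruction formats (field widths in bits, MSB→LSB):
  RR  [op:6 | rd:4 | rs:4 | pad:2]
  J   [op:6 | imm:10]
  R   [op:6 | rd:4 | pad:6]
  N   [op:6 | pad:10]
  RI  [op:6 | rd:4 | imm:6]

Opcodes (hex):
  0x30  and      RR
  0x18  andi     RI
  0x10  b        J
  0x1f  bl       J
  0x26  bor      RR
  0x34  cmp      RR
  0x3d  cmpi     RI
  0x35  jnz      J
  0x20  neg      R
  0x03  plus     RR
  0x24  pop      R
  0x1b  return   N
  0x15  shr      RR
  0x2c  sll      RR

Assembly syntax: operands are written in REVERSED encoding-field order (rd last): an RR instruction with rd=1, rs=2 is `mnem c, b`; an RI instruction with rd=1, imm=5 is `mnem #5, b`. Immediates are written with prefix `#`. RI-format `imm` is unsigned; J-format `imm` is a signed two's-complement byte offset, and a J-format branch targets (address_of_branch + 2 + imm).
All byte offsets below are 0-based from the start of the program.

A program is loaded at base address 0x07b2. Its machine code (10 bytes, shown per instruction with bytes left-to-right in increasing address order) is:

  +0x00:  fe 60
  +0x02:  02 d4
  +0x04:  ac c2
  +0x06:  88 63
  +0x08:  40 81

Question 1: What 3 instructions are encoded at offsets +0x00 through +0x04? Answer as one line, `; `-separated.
off 0x00: read fe 60 as little → 0x60fe
  top 6b → 0x18 → andi [RI]
  rd@[9:6]=0x3 ⇒ d
  imm@[5:0]=0x3e ⇒ #62
off 0x02: read 02 d4 as little → 0xd402
  top 6b → 0x35 → jnz [J]
  imm@[9:0]=0x2 ⇒ #2
off 0x04: read ac c2 as little → 0xc2ac
  top 6b → 0x30 → and [RR]
  rd@[9:6]=0xa ⇒ y
  rs@[5:2]=0xb ⇒ z

andi #62, d; jnz #2; and z, y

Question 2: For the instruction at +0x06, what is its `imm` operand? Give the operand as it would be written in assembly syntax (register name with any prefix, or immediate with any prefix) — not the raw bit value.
[06] 88 63 → 0x6388
  opcode bits[15:10]=0x18: andi/RI
  rd: (w>>6)&0xf=0xe → u
  imm: (w>>0)&0x3f=0x8 → #8

#8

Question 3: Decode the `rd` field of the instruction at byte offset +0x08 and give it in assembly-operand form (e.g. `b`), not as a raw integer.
h

@+08  little-endian(40 81) = 0x8140
  op=0x8140>>10=0x20 ⇒ neg (R)
  [9:6] rd=5 = h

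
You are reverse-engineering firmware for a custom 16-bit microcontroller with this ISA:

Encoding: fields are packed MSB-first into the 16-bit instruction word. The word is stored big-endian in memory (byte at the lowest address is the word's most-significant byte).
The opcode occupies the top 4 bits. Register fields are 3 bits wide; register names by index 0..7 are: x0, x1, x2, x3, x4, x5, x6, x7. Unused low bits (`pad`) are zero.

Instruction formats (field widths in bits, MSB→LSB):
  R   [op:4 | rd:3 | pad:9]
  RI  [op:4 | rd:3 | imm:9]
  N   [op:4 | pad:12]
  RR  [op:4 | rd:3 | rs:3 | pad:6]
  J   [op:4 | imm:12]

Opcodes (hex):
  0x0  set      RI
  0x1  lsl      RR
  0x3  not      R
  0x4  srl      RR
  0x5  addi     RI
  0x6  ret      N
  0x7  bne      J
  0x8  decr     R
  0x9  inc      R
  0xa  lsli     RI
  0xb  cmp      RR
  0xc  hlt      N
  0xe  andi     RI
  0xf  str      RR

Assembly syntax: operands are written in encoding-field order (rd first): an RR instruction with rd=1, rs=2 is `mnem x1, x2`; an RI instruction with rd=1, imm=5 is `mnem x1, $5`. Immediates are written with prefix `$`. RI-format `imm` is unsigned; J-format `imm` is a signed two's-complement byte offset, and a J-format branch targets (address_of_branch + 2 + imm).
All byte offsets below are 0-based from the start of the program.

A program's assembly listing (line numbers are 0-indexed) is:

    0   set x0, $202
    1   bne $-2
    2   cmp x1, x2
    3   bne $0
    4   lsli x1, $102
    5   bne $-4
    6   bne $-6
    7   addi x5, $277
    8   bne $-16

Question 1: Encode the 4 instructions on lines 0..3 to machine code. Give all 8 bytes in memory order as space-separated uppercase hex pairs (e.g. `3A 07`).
00 CA 7F FE B2 80 70 00

0. set fields op=0x0:4|rd=0:3|imm=202:9 → word 00cah → 00 ca
1. bne fields op=0x7:4|imm=-2:12 → word 7ffeh → 7f fe
2. cmp fields op=0xb:4|rd=1:3|rs=2:3|pad=0:6 → word b280h → b2 80
3. bne fields op=0x7:4|imm=0:12 → word 7000h → 70 00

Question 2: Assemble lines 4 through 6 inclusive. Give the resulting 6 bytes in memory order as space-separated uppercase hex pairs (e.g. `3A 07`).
L4: lsli op=0xa:4|rd=1:3|imm=102:9 ⇒ 0xa266 ⇒ big a2 66
L5: bne op=0x7:4|imm=-4:12 ⇒ 0x7ffc ⇒ big 7f fc
L6: bne op=0x7:4|imm=-6:12 ⇒ 0x7ffa ⇒ big 7f fa

A2 66 7F FC 7F FA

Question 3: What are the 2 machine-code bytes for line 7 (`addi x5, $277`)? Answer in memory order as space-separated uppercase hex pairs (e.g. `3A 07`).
L7: addi op=0x5:4|rd=5:3|imm=277:9 ⇒ 0x5b15 ⇒ big 5b 15

5B 15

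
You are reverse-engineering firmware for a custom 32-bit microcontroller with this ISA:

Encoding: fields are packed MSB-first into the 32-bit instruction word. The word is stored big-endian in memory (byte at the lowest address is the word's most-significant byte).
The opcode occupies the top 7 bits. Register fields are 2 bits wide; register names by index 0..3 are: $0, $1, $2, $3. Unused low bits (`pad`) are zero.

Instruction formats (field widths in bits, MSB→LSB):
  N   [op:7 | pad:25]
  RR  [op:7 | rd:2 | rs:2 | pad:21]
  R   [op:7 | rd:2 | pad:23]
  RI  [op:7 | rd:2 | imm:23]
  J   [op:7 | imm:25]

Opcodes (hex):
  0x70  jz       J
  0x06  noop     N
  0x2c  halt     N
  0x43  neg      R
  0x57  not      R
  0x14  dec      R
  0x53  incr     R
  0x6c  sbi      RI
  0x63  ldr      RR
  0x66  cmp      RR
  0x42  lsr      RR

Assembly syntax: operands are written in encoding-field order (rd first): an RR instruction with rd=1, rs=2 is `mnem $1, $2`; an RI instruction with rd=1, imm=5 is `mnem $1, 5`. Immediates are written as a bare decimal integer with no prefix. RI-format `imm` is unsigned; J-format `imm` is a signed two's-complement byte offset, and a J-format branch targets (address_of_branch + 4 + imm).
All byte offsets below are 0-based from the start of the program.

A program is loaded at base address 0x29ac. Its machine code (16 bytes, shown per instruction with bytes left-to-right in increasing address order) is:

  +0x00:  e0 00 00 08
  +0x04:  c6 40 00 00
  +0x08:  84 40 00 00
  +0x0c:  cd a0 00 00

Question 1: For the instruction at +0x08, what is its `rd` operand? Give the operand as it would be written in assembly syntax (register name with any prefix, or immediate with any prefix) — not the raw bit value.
$0

+0x08: 84 40 00 00 ⇒ word 0x84400000 (big)
  top 7b → 0x42 → lsr [RR]
  rd@[24:23]=0x0 ⇒ $0
  rs@[22:21]=0x2 ⇒ $2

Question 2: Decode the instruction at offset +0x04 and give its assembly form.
ldr $0, $2

[04] c6 40 00 00 → 0xc6400000
  op=0xc6400000>>25=0x63 ⇒ ldr (RR)
  rd: (w>>23)&0x3=0x0 → $0
  rs: (w>>21)&0x3=0x2 → $2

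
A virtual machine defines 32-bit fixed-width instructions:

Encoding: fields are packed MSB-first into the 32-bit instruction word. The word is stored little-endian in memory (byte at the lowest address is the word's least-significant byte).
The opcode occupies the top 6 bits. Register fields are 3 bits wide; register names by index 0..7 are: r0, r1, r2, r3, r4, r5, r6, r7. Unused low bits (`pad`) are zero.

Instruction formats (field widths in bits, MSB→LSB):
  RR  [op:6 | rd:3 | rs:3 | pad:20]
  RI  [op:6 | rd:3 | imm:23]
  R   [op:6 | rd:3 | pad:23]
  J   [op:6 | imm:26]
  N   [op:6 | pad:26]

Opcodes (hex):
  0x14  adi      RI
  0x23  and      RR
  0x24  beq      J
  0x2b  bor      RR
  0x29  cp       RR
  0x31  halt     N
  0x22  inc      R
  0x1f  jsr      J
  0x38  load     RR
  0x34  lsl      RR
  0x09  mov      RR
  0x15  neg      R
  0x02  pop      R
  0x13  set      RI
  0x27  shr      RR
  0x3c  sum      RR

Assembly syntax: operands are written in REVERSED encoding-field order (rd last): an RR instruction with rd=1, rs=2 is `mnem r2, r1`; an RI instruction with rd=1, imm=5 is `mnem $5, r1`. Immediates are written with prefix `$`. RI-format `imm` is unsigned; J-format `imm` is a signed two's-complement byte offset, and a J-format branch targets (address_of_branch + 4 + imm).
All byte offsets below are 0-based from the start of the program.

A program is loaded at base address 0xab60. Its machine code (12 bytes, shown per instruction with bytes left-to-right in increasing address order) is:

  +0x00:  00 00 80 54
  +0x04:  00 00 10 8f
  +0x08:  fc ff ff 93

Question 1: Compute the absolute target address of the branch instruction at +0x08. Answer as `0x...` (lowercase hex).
0xab68

off 0x08: read fc ff ff 93 as little → 0x93fffffc
  opcode bits[31:26]=0x24: beq/J
  [25:0] imm=67108860 (s26→-4) = $-4
  target = base 0xab60 + off 0x08 + 4 + imm -4 = 0xab68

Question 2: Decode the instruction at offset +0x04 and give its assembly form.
and r1, r6

[04] 00 00 10 8f → 0x8f100000
  op=0x8f100000>>26=0x23 ⇒ and (RR)
  rd@[25:23]=0x6 ⇒ r6
  rs@[22:20]=0x1 ⇒ r1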